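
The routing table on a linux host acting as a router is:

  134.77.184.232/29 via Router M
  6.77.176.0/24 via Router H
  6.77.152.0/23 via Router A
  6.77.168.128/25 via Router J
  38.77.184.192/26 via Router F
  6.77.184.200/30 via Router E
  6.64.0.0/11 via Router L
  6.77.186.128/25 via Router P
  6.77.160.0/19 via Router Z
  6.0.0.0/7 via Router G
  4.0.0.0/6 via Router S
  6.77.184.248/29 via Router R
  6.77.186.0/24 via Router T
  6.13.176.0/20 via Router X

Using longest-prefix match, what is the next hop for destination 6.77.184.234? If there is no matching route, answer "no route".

Router Z

Routes whose prefix contains 6.77.184.234:
  4.0.0.0/6 (4.0.0.0 - 7.255.255.255) -> Router S
  6.0.0.0/7 (6.0.0.0 - 7.255.255.255) -> Router G
  6.64.0.0/11 (6.64.0.0 - 6.95.255.255) -> Router L
  6.77.160.0/19 (6.77.160.0 - 6.77.191.255) -> Router Z
More-specific entries that do NOT match:
  6.77.184.200/30 (6.77.184.200 - 6.77.184.203) does not contain 6.77.184.234
  134.77.184.232/29 (134.77.184.232 - 134.77.184.239) does not contain 6.77.184.234
  6.77.184.248/29 (6.77.184.248 - 6.77.184.255) does not contain 6.77.184.234
  38.77.184.192/26 (38.77.184.192 - 38.77.184.255) does not contain 6.77.184.234
  6.77.168.128/25 (6.77.168.128 - 6.77.168.255) does not contain 6.77.184.234
  6.77.186.128/25 (6.77.186.128 - 6.77.186.255) does not contain 6.77.184.234
  6.77.176.0/24 (6.77.176.0 - 6.77.176.255) does not contain 6.77.184.234
  6.77.186.0/24 (6.77.186.0 - 6.77.186.255) does not contain 6.77.184.234
  6.77.152.0/23 (6.77.152.0 - 6.77.153.255) does not contain 6.77.184.234
  6.13.176.0/20 (6.13.176.0 - 6.13.191.255) does not contain 6.77.184.234
Longest matching prefix is /19 -> next hop Router Z.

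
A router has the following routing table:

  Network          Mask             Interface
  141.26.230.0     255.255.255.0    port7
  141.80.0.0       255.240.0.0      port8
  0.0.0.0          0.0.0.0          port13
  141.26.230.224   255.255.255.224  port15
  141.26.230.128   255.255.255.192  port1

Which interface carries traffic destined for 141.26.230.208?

Routes whose prefix contains 141.26.230.208:
  0.0.0.0/0 (default, matches everything) -> port13
  141.26.230.0/24 (141.26.230.0 - 141.26.230.255) -> port7
More-specific entries that do NOT match:
  141.26.230.224/27 (141.26.230.224 - 141.26.230.255) does not contain 141.26.230.208
  141.26.230.128/26 (141.26.230.128 - 141.26.230.191) does not contain 141.26.230.208
Longest matching prefix is /24 -> interface port7.

port7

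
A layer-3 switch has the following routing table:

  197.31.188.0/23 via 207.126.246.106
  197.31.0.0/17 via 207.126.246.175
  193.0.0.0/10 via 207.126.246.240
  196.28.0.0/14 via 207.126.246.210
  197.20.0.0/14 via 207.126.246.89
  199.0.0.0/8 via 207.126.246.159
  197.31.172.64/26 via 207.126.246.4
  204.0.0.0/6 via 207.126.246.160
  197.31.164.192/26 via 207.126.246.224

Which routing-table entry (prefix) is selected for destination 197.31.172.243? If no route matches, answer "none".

197.31.172.243 is outside every listed prefix and there is no default route.

none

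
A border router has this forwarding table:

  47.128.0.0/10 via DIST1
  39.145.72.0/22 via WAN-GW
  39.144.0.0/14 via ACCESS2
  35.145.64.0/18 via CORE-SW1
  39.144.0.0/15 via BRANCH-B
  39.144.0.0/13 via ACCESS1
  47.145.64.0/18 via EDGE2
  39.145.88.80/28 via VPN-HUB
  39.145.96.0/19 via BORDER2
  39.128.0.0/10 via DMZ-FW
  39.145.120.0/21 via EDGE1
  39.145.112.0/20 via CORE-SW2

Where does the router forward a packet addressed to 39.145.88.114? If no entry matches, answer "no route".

Routes whose prefix contains 39.145.88.114:
  39.128.0.0/10 (39.128.0.0 - 39.191.255.255) -> DMZ-FW
  39.144.0.0/13 (39.144.0.0 - 39.151.255.255) -> ACCESS1
  39.144.0.0/14 (39.144.0.0 - 39.147.255.255) -> ACCESS2
  39.144.0.0/15 (39.144.0.0 - 39.145.255.255) -> BRANCH-B
More-specific entries that do NOT match:
  39.145.88.80/28 (39.145.88.80 - 39.145.88.95) does not contain 39.145.88.114
  39.145.72.0/22 (39.145.72.0 - 39.145.75.255) does not contain 39.145.88.114
  39.145.120.0/21 (39.145.120.0 - 39.145.127.255) does not contain 39.145.88.114
  39.145.112.0/20 (39.145.112.0 - 39.145.127.255) does not contain 39.145.88.114
  39.145.96.0/19 (39.145.96.0 - 39.145.127.255) does not contain 39.145.88.114
  35.145.64.0/18 (35.145.64.0 - 35.145.127.255) does not contain 39.145.88.114
  47.145.64.0/18 (47.145.64.0 - 47.145.127.255) does not contain 39.145.88.114
Longest matching prefix is /15 -> next hop BRANCH-B.

BRANCH-B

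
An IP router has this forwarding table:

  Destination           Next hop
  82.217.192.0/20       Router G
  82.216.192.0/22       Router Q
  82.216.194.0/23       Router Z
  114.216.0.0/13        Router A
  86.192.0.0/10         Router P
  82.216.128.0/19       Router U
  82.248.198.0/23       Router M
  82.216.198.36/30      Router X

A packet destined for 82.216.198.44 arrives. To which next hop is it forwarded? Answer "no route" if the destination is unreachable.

no route

No entry's prefix contains 82.216.198.44; there is no default route.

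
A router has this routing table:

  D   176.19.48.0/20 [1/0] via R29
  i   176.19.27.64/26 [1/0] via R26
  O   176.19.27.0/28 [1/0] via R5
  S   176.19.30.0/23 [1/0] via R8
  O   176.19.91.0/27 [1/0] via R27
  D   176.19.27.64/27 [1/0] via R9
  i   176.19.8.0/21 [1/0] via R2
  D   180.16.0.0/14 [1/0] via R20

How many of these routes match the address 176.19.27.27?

No listed prefix contains 176.19.27.27.
Total matching entries: 0.

0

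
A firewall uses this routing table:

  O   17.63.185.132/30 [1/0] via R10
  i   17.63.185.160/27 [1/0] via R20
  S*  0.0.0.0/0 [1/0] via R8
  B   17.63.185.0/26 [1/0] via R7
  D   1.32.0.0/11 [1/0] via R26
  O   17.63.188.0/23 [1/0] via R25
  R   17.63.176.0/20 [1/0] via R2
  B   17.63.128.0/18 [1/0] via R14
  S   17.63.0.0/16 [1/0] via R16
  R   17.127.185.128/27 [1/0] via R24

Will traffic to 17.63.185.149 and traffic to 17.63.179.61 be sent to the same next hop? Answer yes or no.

yes

17.63.185.149: longest match 17.63.176.0/20 -> R2
17.63.179.61: longest match 17.63.176.0/20 -> R2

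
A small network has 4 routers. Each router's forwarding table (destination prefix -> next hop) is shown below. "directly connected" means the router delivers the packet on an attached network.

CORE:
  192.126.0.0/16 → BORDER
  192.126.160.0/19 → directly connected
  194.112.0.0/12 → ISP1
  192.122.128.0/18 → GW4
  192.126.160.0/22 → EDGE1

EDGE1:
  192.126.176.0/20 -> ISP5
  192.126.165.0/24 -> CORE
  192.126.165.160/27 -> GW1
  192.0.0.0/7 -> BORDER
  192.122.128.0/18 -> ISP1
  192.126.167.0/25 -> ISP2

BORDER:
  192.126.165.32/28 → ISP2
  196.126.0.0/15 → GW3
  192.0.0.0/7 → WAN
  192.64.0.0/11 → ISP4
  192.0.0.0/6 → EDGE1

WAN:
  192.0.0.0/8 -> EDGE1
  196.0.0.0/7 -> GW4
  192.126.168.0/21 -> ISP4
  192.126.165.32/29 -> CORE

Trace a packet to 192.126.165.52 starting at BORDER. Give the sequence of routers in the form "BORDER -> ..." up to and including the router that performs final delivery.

BORDER -> WAN -> EDGE1 -> CORE

At BORDER: longest match for 192.126.165.52 is 192.0.0.0/7 -> WAN
At WAN: longest match for 192.126.165.52 is 192.0.0.0/8 -> EDGE1
At EDGE1: longest match for 192.126.165.52 is 192.126.165.0/24 -> CORE
At CORE: longest match for 192.126.165.52 is 192.126.160.0/19 -> directly connected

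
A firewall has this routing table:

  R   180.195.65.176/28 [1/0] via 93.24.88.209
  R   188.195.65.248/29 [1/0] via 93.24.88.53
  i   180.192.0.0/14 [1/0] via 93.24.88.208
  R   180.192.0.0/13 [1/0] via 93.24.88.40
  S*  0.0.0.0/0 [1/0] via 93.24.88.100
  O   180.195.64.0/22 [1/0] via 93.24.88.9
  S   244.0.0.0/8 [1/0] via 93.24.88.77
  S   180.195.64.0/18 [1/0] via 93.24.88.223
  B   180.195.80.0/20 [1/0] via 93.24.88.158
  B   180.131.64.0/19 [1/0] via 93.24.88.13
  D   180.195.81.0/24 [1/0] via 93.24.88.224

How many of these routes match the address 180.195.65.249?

5

Prefixes containing 180.195.65.249:
  0.0.0.0/0 (default, matches everything)
  180.192.0.0/13 (180.192.0.0 - 180.199.255.255)
  180.192.0.0/14 (180.192.0.0 - 180.195.255.255)
  180.195.64.0/18 (180.195.64.0 - 180.195.127.255)
  180.195.64.0/22 (180.195.64.0 - 180.195.67.255)
Total matching entries: 5.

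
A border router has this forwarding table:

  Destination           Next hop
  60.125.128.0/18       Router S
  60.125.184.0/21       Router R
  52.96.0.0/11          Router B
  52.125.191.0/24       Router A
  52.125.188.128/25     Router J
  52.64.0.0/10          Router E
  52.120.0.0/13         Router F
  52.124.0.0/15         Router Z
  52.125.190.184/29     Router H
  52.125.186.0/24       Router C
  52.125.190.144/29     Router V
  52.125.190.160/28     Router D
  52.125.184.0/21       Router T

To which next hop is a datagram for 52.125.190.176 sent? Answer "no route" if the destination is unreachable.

Routes whose prefix contains 52.125.190.176:
  52.64.0.0/10 (52.64.0.0 - 52.127.255.255) -> Router E
  52.96.0.0/11 (52.96.0.0 - 52.127.255.255) -> Router B
  52.120.0.0/13 (52.120.0.0 - 52.127.255.255) -> Router F
  52.124.0.0/15 (52.124.0.0 - 52.125.255.255) -> Router Z
  52.125.184.0/21 (52.125.184.0 - 52.125.191.255) -> Router T
More-specific entries that do NOT match:
  52.125.190.184/29 (52.125.190.184 - 52.125.190.191) does not contain 52.125.190.176
  52.125.190.144/29 (52.125.190.144 - 52.125.190.151) does not contain 52.125.190.176
  52.125.190.160/28 (52.125.190.160 - 52.125.190.175) does not contain 52.125.190.176
  52.125.188.128/25 (52.125.188.128 - 52.125.188.255) does not contain 52.125.190.176
  52.125.191.0/24 (52.125.191.0 - 52.125.191.255) does not contain 52.125.190.176
  52.125.186.0/24 (52.125.186.0 - 52.125.186.255) does not contain 52.125.190.176
Longest matching prefix is /21 -> next hop Router T.

Router T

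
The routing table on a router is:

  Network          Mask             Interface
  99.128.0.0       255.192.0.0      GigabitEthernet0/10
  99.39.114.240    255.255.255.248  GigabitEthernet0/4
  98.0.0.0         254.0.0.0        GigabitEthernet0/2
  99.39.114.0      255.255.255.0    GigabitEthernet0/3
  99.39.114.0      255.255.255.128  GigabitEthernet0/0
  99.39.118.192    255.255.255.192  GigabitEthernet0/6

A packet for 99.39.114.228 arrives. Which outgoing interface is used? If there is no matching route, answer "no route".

Routes whose prefix contains 99.39.114.228:
  98.0.0.0/7 (98.0.0.0 - 99.255.255.255) -> GigabitEthernet0/2
  99.39.114.0/24 (99.39.114.0 - 99.39.114.255) -> GigabitEthernet0/3
More-specific entries that do NOT match:
  99.39.114.240/29 (99.39.114.240 - 99.39.114.247) does not contain 99.39.114.228
  99.39.118.192/26 (99.39.118.192 - 99.39.118.255) does not contain 99.39.114.228
  99.39.114.0/25 (99.39.114.0 - 99.39.114.127) does not contain 99.39.114.228
Longest matching prefix is /24 -> interface GigabitEthernet0/3.

GigabitEthernet0/3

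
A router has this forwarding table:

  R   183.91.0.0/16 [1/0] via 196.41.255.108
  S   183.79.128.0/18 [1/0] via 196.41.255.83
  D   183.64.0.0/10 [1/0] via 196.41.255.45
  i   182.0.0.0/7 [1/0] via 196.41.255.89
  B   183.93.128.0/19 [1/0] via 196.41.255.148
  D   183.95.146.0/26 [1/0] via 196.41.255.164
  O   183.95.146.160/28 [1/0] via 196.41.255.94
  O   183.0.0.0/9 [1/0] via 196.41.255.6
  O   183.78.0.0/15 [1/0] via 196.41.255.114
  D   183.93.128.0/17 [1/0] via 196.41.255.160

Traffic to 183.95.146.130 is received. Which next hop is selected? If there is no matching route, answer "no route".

Routes whose prefix contains 183.95.146.130:
  182.0.0.0/7 (182.0.0.0 - 183.255.255.255) -> 196.41.255.89
  183.0.0.0/9 (183.0.0.0 - 183.127.255.255) -> 196.41.255.6
  183.64.0.0/10 (183.64.0.0 - 183.127.255.255) -> 196.41.255.45
More-specific entries that do NOT match:
  183.95.146.160/28 (183.95.146.160 - 183.95.146.175) does not contain 183.95.146.130
  183.95.146.0/26 (183.95.146.0 - 183.95.146.63) does not contain 183.95.146.130
  183.93.128.0/19 (183.93.128.0 - 183.93.159.255) does not contain 183.95.146.130
  183.79.128.0/18 (183.79.128.0 - 183.79.191.255) does not contain 183.95.146.130
  183.93.128.0/17 (183.93.128.0 - 183.93.255.255) does not contain 183.95.146.130
  183.91.0.0/16 (183.91.0.0 - 183.91.255.255) does not contain 183.95.146.130
  183.78.0.0/15 (183.78.0.0 - 183.79.255.255) does not contain 183.95.146.130
Longest matching prefix is /10 -> next hop 196.41.255.45.

196.41.255.45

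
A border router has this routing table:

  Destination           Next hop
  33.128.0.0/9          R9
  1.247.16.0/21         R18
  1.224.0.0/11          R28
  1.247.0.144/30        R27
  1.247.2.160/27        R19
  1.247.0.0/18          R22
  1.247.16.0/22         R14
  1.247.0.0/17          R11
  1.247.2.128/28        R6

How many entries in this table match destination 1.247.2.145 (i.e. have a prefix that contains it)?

3

Prefixes containing 1.247.2.145:
  1.224.0.0/11 (1.224.0.0 - 1.255.255.255)
  1.247.0.0/17 (1.247.0.0 - 1.247.127.255)
  1.247.0.0/18 (1.247.0.0 - 1.247.63.255)
Total matching entries: 3.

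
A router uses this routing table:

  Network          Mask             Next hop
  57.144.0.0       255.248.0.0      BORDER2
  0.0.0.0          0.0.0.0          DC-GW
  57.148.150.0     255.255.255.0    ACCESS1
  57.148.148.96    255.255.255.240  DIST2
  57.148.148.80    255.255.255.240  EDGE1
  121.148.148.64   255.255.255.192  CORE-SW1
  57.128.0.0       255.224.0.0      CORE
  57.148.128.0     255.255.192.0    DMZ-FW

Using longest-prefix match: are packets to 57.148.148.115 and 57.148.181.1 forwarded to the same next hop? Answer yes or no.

57.148.148.115: longest match 57.148.128.0/18 -> DMZ-FW
57.148.181.1: longest match 57.148.128.0/18 -> DMZ-FW

yes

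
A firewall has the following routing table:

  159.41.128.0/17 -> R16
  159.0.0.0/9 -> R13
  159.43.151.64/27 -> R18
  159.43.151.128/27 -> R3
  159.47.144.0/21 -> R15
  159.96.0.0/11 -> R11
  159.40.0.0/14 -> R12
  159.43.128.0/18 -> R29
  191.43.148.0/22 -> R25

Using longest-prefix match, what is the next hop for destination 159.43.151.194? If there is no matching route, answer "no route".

Routes whose prefix contains 159.43.151.194:
  159.0.0.0/9 (159.0.0.0 - 159.127.255.255) -> R13
  159.40.0.0/14 (159.40.0.0 - 159.43.255.255) -> R12
  159.43.128.0/18 (159.43.128.0 - 159.43.191.255) -> R29
More-specific entries that do NOT match:
  159.43.151.64/27 (159.43.151.64 - 159.43.151.95) does not contain 159.43.151.194
  159.43.151.128/27 (159.43.151.128 - 159.43.151.159) does not contain 159.43.151.194
  191.43.148.0/22 (191.43.148.0 - 191.43.151.255) does not contain 159.43.151.194
  159.47.144.0/21 (159.47.144.0 - 159.47.151.255) does not contain 159.43.151.194
Longest matching prefix is /18 -> next hop R29.

R29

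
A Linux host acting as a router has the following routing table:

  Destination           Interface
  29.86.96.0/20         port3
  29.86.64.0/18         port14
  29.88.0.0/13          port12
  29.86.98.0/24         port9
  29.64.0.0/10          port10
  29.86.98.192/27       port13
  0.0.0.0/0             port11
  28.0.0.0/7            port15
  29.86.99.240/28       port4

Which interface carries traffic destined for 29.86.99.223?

Routes whose prefix contains 29.86.99.223:
  0.0.0.0/0 (default, matches everything) -> port11
  28.0.0.0/7 (28.0.0.0 - 29.255.255.255) -> port15
  29.64.0.0/10 (29.64.0.0 - 29.127.255.255) -> port10
  29.86.64.0/18 (29.86.64.0 - 29.86.127.255) -> port14
  29.86.96.0/20 (29.86.96.0 - 29.86.111.255) -> port3
More-specific entries that do NOT match:
  29.86.99.240/28 (29.86.99.240 - 29.86.99.255) does not contain 29.86.99.223
  29.86.98.192/27 (29.86.98.192 - 29.86.98.223) does not contain 29.86.99.223
  29.86.98.0/24 (29.86.98.0 - 29.86.98.255) does not contain 29.86.99.223
Longest matching prefix is /20 -> interface port3.

port3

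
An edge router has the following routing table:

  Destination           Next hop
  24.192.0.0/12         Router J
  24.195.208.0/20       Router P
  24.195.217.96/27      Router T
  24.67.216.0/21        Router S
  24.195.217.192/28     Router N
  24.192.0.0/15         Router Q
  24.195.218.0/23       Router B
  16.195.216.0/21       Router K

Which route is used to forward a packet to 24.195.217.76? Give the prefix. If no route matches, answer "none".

24.195.208.0/20

Entries matching 24.195.217.76:
  24.192.0.0/12 (24.192.0.0 - 24.207.255.255)
  24.195.208.0/20 (24.195.208.0 - 24.195.223.255)
Most specific is 24.195.208.0/20.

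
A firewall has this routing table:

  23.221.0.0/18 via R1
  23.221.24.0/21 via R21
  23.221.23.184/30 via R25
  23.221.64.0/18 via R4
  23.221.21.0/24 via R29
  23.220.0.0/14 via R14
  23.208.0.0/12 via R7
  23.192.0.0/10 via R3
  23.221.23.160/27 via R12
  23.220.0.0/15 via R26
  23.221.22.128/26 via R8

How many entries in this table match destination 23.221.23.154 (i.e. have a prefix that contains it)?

Prefixes containing 23.221.23.154:
  23.192.0.0/10 (23.192.0.0 - 23.255.255.255)
  23.208.0.0/12 (23.208.0.0 - 23.223.255.255)
  23.220.0.0/14 (23.220.0.0 - 23.223.255.255)
  23.220.0.0/15 (23.220.0.0 - 23.221.255.255)
  23.221.0.0/18 (23.221.0.0 - 23.221.63.255)
Total matching entries: 5.

5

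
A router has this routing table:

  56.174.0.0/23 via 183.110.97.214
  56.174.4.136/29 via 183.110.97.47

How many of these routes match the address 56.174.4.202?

0

No listed prefix contains 56.174.4.202.
Total matching entries: 0.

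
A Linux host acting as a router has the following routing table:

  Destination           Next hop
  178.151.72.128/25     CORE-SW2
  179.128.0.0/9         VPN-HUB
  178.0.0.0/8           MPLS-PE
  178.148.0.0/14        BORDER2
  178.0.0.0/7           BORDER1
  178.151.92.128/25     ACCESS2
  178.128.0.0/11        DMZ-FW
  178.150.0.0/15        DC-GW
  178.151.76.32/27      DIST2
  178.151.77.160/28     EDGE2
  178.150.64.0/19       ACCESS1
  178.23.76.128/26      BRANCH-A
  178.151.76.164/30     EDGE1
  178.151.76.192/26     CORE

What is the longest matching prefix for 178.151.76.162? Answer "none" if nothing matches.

178.150.0.0/15

Entries matching 178.151.76.162:
  178.0.0.0/7 (178.0.0.0 - 179.255.255.255)
  178.0.0.0/8 (178.0.0.0 - 178.255.255.255)
  178.128.0.0/11 (178.128.0.0 - 178.159.255.255)
  178.148.0.0/14 (178.148.0.0 - 178.151.255.255)
  178.150.0.0/15 (178.150.0.0 - 178.151.255.255)
Most specific is 178.150.0.0/15.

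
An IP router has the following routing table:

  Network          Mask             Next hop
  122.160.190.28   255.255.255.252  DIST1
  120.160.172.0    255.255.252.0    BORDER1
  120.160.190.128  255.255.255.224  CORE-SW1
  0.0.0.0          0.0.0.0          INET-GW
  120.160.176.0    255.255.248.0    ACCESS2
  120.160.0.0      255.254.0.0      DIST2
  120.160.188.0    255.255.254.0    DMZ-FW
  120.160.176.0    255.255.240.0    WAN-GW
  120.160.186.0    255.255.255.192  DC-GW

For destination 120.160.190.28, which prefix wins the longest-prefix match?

Entries matching 120.160.190.28:
  0.0.0.0/0 (default, matches everything)
  120.160.0.0/15 (120.160.0.0 - 120.161.255.255)
  120.160.176.0/20 (120.160.176.0 - 120.160.191.255)
Most specific is 120.160.176.0/20.

120.160.176.0/20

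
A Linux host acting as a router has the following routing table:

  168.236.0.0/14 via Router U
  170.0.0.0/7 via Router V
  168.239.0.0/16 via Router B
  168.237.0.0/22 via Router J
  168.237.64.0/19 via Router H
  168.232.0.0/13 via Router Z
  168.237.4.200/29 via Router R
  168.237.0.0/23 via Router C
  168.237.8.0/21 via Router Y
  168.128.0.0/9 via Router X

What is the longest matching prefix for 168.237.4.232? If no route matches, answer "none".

Entries matching 168.237.4.232:
  168.128.0.0/9 (168.128.0.0 - 168.255.255.255)
  168.232.0.0/13 (168.232.0.0 - 168.239.255.255)
  168.236.0.0/14 (168.236.0.0 - 168.239.255.255)
Most specific is 168.236.0.0/14.

168.236.0.0/14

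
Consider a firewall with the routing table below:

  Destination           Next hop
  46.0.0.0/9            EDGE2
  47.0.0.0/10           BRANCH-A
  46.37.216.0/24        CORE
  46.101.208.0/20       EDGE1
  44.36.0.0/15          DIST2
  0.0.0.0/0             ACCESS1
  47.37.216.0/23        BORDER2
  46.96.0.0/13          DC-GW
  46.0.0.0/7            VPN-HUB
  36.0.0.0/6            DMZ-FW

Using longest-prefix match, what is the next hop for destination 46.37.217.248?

Routes whose prefix contains 46.37.217.248:
  0.0.0.0/0 (default, matches everything) -> ACCESS1
  46.0.0.0/7 (46.0.0.0 - 47.255.255.255) -> VPN-HUB
  46.0.0.0/9 (46.0.0.0 - 46.127.255.255) -> EDGE2
More-specific entries that do NOT match:
  46.37.216.0/24 (46.37.216.0 - 46.37.216.255) does not contain 46.37.217.248
  47.37.216.0/23 (47.37.216.0 - 47.37.217.255) does not contain 46.37.217.248
  46.101.208.0/20 (46.101.208.0 - 46.101.223.255) does not contain 46.37.217.248
  44.36.0.0/15 (44.36.0.0 - 44.37.255.255) does not contain 46.37.217.248
  46.96.0.0/13 (46.96.0.0 - 46.103.255.255) does not contain 46.37.217.248
  47.0.0.0/10 (47.0.0.0 - 47.63.255.255) does not contain 46.37.217.248
Longest matching prefix is /9 -> next hop EDGE2.

EDGE2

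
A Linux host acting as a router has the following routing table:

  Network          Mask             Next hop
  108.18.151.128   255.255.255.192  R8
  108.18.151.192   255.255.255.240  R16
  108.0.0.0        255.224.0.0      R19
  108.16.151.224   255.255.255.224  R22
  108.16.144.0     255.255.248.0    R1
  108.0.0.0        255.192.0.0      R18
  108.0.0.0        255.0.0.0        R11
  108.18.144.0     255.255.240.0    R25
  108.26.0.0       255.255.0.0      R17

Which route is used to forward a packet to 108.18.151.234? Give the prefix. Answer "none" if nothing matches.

Entries matching 108.18.151.234:
  108.0.0.0/8 (108.0.0.0 - 108.255.255.255)
  108.0.0.0/10 (108.0.0.0 - 108.63.255.255)
  108.0.0.0/11 (108.0.0.0 - 108.31.255.255)
  108.18.144.0/20 (108.18.144.0 - 108.18.159.255)
Most specific is 108.18.144.0/20.

108.18.144.0/20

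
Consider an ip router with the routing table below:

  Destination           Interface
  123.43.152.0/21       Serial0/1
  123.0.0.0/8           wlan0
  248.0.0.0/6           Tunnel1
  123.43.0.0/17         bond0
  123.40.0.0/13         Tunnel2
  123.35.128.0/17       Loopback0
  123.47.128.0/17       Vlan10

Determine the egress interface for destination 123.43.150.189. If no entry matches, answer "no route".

Routes whose prefix contains 123.43.150.189:
  123.0.0.0/8 (123.0.0.0 - 123.255.255.255) -> wlan0
  123.40.0.0/13 (123.40.0.0 - 123.47.255.255) -> Tunnel2
More-specific entries that do NOT match:
  123.43.152.0/21 (123.43.152.0 - 123.43.159.255) does not contain 123.43.150.189
  123.43.0.0/17 (123.43.0.0 - 123.43.127.255) does not contain 123.43.150.189
  123.35.128.0/17 (123.35.128.0 - 123.35.255.255) does not contain 123.43.150.189
  123.47.128.0/17 (123.47.128.0 - 123.47.255.255) does not contain 123.43.150.189
Longest matching prefix is /13 -> interface Tunnel2.

Tunnel2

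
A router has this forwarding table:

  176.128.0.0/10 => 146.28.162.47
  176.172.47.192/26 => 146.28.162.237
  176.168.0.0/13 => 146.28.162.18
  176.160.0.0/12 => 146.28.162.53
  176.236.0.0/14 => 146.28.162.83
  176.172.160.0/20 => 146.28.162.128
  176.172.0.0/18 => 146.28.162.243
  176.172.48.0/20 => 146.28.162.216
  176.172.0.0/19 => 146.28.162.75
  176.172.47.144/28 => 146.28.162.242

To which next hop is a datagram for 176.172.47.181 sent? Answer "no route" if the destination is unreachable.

Routes whose prefix contains 176.172.47.181:
  176.128.0.0/10 (176.128.0.0 - 176.191.255.255) -> 146.28.162.47
  176.160.0.0/12 (176.160.0.0 - 176.175.255.255) -> 146.28.162.53
  176.168.0.0/13 (176.168.0.0 - 176.175.255.255) -> 146.28.162.18
  176.172.0.0/18 (176.172.0.0 - 176.172.63.255) -> 146.28.162.243
More-specific entries that do NOT match:
  176.172.47.144/28 (176.172.47.144 - 176.172.47.159) does not contain 176.172.47.181
  176.172.47.192/26 (176.172.47.192 - 176.172.47.255) does not contain 176.172.47.181
  176.172.160.0/20 (176.172.160.0 - 176.172.175.255) does not contain 176.172.47.181
  176.172.48.0/20 (176.172.48.0 - 176.172.63.255) does not contain 176.172.47.181
  176.172.0.0/19 (176.172.0.0 - 176.172.31.255) does not contain 176.172.47.181
Longest matching prefix is /18 -> next hop 146.28.162.243.

146.28.162.243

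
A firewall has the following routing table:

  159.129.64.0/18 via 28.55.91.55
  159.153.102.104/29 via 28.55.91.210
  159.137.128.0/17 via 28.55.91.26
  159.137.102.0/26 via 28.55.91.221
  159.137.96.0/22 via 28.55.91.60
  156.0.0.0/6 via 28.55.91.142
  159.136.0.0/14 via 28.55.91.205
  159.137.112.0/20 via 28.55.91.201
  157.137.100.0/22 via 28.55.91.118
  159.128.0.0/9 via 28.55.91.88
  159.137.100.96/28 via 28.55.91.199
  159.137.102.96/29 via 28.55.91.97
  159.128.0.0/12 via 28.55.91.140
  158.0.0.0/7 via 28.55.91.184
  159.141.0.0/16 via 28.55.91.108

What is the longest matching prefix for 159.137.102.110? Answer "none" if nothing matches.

Entries matching 159.137.102.110:
  156.0.0.0/6 (156.0.0.0 - 159.255.255.255)
  158.0.0.0/7 (158.0.0.0 - 159.255.255.255)
  159.128.0.0/9 (159.128.0.0 - 159.255.255.255)
  159.128.0.0/12 (159.128.0.0 - 159.143.255.255)
  159.136.0.0/14 (159.136.0.0 - 159.139.255.255)
Most specific is 159.136.0.0/14.

159.136.0.0/14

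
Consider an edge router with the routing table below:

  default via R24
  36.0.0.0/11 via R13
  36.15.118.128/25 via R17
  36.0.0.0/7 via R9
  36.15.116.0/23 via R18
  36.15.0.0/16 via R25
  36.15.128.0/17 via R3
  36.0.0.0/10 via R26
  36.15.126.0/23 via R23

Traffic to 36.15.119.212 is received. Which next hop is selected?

R25

Routes whose prefix contains 36.15.119.212:
  0.0.0.0/0 (default, matches everything) -> R24
  36.0.0.0/7 (36.0.0.0 - 37.255.255.255) -> R9
  36.0.0.0/10 (36.0.0.0 - 36.63.255.255) -> R26
  36.0.0.0/11 (36.0.0.0 - 36.31.255.255) -> R13
  36.15.0.0/16 (36.15.0.0 - 36.15.255.255) -> R25
More-specific entries that do NOT match:
  36.15.118.128/25 (36.15.118.128 - 36.15.118.255) does not contain 36.15.119.212
  36.15.116.0/23 (36.15.116.0 - 36.15.117.255) does not contain 36.15.119.212
  36.15.126.0/23 (36.15.126.0 - 36.15.127.255) does not contain 36.15.119.212
  36.15.128.0/17 (36.15.128.0 - 36.15.255.255) does not contain 36.15.119.212
Longest matching prefix is /16 -> next hop R25.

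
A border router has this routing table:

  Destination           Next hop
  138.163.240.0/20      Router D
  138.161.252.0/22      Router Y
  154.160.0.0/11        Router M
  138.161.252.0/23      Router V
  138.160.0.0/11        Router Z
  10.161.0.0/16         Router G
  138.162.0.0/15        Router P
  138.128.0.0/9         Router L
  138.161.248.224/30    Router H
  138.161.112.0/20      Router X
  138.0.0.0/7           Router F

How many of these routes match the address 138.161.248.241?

3

Prefixes containing 138.161.248.241:
  138.0.0.0/7 (138.0.0.0 - 139.255.255.255)
  138.128.0.0/9 (138.128.0.0 - 138.255.255.255)
  138.160.0.0/11 (138.160.0.0 - 138.191.255.255)
Total matching entries: 3.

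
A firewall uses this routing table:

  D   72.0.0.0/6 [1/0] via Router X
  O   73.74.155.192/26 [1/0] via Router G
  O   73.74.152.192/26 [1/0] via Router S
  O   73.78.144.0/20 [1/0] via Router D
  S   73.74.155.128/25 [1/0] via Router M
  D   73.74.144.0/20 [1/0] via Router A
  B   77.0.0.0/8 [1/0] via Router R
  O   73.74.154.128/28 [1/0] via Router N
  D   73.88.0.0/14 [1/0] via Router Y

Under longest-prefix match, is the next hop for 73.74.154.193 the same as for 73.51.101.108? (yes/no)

no

73.74.154.193: longest match 73.74.144.0/20 -> Router A
73.51.101.108: longest match 72.0.0.0/6 -> Router X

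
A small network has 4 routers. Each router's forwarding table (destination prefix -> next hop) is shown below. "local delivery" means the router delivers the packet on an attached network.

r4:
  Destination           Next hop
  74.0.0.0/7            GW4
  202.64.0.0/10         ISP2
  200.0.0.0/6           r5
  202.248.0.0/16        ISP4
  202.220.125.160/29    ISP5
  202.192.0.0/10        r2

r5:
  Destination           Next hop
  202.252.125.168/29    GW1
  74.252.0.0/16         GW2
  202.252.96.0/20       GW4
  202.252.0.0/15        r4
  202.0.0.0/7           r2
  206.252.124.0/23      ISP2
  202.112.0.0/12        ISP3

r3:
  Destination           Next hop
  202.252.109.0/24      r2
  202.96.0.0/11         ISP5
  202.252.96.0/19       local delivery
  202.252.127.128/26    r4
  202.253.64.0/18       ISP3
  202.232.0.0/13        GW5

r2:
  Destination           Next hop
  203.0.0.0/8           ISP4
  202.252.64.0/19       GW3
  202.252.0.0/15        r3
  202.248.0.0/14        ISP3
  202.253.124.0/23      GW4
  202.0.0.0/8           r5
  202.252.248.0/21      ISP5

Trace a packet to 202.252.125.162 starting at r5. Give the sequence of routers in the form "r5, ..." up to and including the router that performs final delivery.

r5, r4, r2, r3

At r5: longest match for 202.252.125.162 is 202.252.0.0/15 -> r4
At r4: longest match for 202.252.125.162 is 202.192.0.0/10 -> r2
At r2: longest match for 202.252.125.162 is 202.252.0.0/15 -> r3
At r3: longest match for 202.252.125.162 is 202.252.96.0/19 -> local delivery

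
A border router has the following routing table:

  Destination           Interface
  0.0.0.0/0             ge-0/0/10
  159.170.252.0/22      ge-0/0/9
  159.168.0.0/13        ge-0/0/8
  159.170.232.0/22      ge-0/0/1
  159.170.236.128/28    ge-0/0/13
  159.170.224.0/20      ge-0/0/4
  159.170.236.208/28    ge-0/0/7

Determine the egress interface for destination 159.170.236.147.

Routes whose prefix contains 159.170.236.147:
  0.0.0.0/0 (default, matches everything) -> ge-0/0/10
  159.168.0.0/13 (159.168.0.0 - 159.175.255.255) -> ge-0/0/8
  159.170.224.0/20 (159.170.224.0 - 159.170.239.255) -> ge-0/0/4
More-specific entries that do NOT match:
  159.170.236.128/28 (159.170.236.128 - 159.170.236.143) does not contain 159.170.236.147
  159.170.236.208/28 (159.170.236.208 - 159.170.236.223) does not contain 159.170.236.147
  159.170.252.0/22 (159.170.252.0 - 159.170.255.255) does not contain 159.170.236.147
  159.170.232.0/22 (159.170.232.0 - 159.170.235.255) does not contain 159.170.236.147
Longest matching prefix is /20 -> interface ge-0/0/4.

ge-0/0/4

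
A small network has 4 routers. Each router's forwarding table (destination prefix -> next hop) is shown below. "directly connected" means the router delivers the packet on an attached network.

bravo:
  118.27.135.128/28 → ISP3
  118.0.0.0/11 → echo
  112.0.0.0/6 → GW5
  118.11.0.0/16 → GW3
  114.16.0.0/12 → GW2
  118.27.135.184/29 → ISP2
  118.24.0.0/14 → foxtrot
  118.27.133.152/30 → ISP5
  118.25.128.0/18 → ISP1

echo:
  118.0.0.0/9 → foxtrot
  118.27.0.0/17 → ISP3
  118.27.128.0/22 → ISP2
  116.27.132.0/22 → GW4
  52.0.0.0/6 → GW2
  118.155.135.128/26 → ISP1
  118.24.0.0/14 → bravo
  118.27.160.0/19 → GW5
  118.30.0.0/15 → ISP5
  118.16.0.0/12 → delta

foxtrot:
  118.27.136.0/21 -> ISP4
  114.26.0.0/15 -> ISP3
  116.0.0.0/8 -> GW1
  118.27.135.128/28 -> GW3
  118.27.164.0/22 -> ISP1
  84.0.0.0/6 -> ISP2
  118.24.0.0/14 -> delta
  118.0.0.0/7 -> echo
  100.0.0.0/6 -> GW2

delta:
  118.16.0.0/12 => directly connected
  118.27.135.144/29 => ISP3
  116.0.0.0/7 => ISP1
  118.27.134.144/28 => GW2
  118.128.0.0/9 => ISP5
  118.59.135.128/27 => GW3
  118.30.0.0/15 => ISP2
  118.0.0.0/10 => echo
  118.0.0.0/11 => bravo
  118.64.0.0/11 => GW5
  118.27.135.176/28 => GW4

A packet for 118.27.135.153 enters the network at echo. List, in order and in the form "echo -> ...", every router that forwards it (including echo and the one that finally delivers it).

At echo: longest match for 118.27.135.153 is 118.24.0.0/14 -> bravo
At bravo: longest match for 118.27.135.153 is 118.24.0.0/14 -> foxtrot
At foxtrot: longest match for 118.27.135.153 is 118.24.0.0/14 -> delta
At delta: longest match for 118.27.135.153 is 118.16.0.0/12 -> directly connected

echo -> bravo -> foxtrot -> delta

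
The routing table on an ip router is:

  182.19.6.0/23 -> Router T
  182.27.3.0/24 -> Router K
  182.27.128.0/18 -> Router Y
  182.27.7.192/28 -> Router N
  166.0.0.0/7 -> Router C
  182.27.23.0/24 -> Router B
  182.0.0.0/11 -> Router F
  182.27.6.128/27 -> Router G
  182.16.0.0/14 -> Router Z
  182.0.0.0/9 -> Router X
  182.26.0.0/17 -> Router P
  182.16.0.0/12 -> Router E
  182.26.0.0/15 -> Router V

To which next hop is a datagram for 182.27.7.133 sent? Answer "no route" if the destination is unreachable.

Routes whose prefix contains 182.27.7.133:
  182.0.0.0/9 (182.0.0.0 - 182.127.255.255) -> Router X
  182.0.0.0/11 (182.0.0.0 - 182.31.255.255) -> Router F
  182.16.0.0/12 (182.16.0.0 - 182.31.255.255) -> Router E
  182.26.0.0/15 (182.26.0.0 - 182.27.255.255) -> Router V
More-specific entries that do NOT match:
  182.27.7.192/28 (182.27.7.192 - 182.27.7.207) does not contain 182.27.7.133
  182.27.6.128/27 (182.27.6.128 - 182.27.6.159) does not contain 182.27.7.133
  182.27.3.0/24 (182.27.3.0 - 182.27.3.255) does not contain 182.27.7.133
  182.27.23.0/24 (182.27.23.0 - 182.27.23.255) does not contain 182.27.7.133
  182.19.6.0/23 (182.19.6.0 - 182.19.7.255) does not contain 182.27.7.133
  182.27.128.0/18 (182.27.128.0 - 182.27.191.255) does not contain 182.27.7.133
  182.26.0.0/17 (182.26.0.0 - 182.26.127.255) does not contain 182.27.7.133
Longest matching prefix is /15 -> next hop Router V.

Router V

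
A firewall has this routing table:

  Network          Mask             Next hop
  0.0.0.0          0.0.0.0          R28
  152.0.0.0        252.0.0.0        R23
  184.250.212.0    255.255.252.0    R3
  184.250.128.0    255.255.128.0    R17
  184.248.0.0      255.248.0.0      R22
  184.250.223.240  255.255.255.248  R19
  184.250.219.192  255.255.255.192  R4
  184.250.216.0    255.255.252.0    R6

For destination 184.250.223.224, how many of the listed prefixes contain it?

3

Prefixes containing 184.250.223.224:
  0.0.0.0/0 (default, matches everything)
  184.248.0.0/13 (184.248.0.0 - 184.255.255.255)
  184.250.128.0/17 (184.250.128.0 - 184.250.255.255)
Total matching entries: 3.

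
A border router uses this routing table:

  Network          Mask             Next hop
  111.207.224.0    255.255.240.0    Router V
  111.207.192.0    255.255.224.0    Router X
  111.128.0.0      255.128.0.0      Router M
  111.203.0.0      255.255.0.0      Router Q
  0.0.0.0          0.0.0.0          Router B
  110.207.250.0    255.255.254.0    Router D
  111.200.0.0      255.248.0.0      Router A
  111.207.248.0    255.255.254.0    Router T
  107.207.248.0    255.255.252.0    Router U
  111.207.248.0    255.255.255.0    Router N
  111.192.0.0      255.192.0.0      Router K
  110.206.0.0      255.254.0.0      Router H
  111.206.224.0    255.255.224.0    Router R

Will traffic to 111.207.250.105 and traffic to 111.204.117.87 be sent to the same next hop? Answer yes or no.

111.207.250.105: longest match 111.200.0.0/13 -> Router A
111.204.117.87: longest match 111.200.0.0/13 -> Router A

yes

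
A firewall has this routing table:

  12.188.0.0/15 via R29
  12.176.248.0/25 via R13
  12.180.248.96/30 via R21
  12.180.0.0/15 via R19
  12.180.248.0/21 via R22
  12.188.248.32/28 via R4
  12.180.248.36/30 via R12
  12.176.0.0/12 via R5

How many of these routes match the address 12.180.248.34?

3

Prefixes containing 12.180.248.34:
  12.176.0.0/12 (12.176.0.0 - 12.191.255.255)
  12.180.0.0/15 (12.180.0.0 - 12.181.255.255)
  12.180.248.0/21 (12.180.248.0 - 12.180.255.255)
Total matching entries: 3.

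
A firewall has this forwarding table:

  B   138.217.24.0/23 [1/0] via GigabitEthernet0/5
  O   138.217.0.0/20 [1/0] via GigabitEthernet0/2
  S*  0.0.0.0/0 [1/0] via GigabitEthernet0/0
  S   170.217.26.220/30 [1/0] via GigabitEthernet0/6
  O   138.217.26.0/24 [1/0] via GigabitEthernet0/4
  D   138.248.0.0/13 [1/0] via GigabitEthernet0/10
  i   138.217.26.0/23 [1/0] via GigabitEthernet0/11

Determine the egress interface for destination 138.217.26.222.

Routes whose prefix contains 138.217.26.222:
  0.0.0.0/0 (default, matches everything) -> GigabitEthernet0/0
  138.217.26.0/23 (138.217.26.0 - 138.217.27.255) -> GigabitEthernet0/11
  138.217.26.0/24 (138.217.26.0 - 138.217.26.255) -> GigabitEthernet0/4
More-specific entries that do NOT match:
  170.217.26.220/30 (170.217.26.220 - 170.217.26.223) does not contain 138.217.26.222
Longest matching prefix is /24 -> interface GigabitEthernet0/4.

GigabitEthernet0/4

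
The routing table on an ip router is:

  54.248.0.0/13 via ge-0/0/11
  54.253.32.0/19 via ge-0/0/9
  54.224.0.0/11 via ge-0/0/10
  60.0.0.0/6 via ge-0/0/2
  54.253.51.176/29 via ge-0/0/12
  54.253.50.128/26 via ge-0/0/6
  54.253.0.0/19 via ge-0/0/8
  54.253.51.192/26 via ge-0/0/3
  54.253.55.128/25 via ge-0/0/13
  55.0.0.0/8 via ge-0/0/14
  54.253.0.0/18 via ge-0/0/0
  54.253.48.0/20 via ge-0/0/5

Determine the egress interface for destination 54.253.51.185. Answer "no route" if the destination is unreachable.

ge-0/0/5

Routes whose prefix contains 54.253.51.185:
  54.224.0.0/11 (54.224.0.0 - 54.255.255.255) -> ge-0/0/10
  54.248.0.0/13 (54.248.0.0 - 54.255.255.255) -> ge-0/0/11
  54.253.0.0/18 (54.253.0.0 - 54.253.63.255) -> ge-0/0/0
  54.253.32.0/19 (54.253.32.0 - 54.253.63.255) -> ge-0/0/9
  54.253.48.0/20 (54.253.48.0 - 54.253.63.255) -> ge-0/0/5
More-specific entries that do NOT match:
  54.253.51.176/29 (54.253.51.176 - 54.253.51.183) does not contain 54.253.51.185
  54.253.50.128/26 (54.253.50.128 - 54.253.50.191) does not contain 54.253.51.185
  54.253.51.192/26 (54.253.51.192 - 54.253.51.255) does not contain 54.253.51.185
  54.253.55.128/25 (54.253.55.128 - 54.253.55.255) does not contain 54.253.51.185
Longest matching prefix is /20 -> interface ge-0/0/5.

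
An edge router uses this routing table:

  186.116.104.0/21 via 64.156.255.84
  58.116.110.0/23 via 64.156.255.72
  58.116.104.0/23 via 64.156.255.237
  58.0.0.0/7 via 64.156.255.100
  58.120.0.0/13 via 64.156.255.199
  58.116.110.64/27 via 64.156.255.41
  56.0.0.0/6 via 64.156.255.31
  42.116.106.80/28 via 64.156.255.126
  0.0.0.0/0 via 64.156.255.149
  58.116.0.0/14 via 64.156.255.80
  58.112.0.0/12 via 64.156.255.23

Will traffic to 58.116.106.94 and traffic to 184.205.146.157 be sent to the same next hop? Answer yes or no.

58.116.106.94: longest match 58.116.0.0/14 -> 64.156.255.80
184.205.146.157: longest match 0.0.0.0/0 -> 64.156.255.149

no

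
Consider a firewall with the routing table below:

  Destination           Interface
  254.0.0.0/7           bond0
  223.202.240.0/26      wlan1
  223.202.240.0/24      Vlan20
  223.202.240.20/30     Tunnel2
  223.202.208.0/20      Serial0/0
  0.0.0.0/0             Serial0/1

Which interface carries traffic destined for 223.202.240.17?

wlan1

Routes whose prefix contains 223.202.240.17:
  0.0.0.0/0 (default, matches everything) -> Serial0/1
  223.202.240.0/24 (223.202.240.0 - 223.202.240.255) -> Vlan20
  223.202.240.0/26 (223.202.240.0 - 223.202.240.63) -> wlan1
More-specific entries that do NOT match:
  223.202.240.20/30 (223.202.240.20 - 223.202.240.23) does not contain 223.202.240.17
Longest matching prefix is /26 -> interface wlan1.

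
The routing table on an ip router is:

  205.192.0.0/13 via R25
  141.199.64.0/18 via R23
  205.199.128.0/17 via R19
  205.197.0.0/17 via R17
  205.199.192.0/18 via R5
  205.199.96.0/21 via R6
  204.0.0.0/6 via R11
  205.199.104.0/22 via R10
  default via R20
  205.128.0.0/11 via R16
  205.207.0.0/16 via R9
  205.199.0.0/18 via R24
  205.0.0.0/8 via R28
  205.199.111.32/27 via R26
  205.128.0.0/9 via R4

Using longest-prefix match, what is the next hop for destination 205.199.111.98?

Routes whose prefix contains 205.199.111.98:
  0.0.0.0/0 (default, matches everything) -> R20
  204.0.0.0/6 (204.0.0.0 - 207.255.255.255) -> R11
  205.0.0.0/8 (205.0.0.0 - 205.255.255.255) -> R28
  205.128.0.0/9 (205.128.0.0 - 205.255.255.255) -> R4
  205.192.0.0/13 (205.192.0.0 - 205.199.255.255) -> R25
More-specific entries that do NOT match:
  205.199.111.32/27 (205.199.111.32 - 205.199.111.63) does not contain 205.199.111.98
  205.199.104.0/22 (205.199.104.0 - 205.199.107.255) does not contain 205.199.111.98
  205.199.96.0/21 (205.199.96.0 - 205.199.103.255) does not contain 205.199.111.98
  141.199.64.0/18 (141.199.64.0 - 141.199.127.255) does not contain 205.199.111.98
  205.199.192.0/18 (205.199.192.0 - 205.199.255.255) does not contain 205.199.111.98
  205.199.0.0/18 (205.199.0.0 - 205.199.63.255) does not contain 205.199.111.98
  205.199.128.0/17 (205.199.128.0 - 205.199.255.255) does not contain 205.199.111.98
  205.197.0.0/17 (205.197.0.0 - 205.197.127.255) does not contain 205.199.111.98
  205.207.0.0/16 (205.207.0.0 - 205.207.255.255) does not contain 205.199.111.98
Longest matching prefix is /13 -> next hop R25.

R25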